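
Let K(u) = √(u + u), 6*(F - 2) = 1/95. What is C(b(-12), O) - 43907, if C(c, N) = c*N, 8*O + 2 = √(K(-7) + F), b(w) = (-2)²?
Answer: -43908 + √(650370 + 324900*I*√14)/1140 ≈ -43907.0 + 0.52935*I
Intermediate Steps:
b(w) = 4
F = 1141/570 (F = 2 + (⅙)/95 = 2 + (⅙)*(1/95) = 2 + 1/570 = 1141/570 ≈ 2.0018)
K(u) = √2*√u (K(u) = √(2*u) = √2*√u)
O = -¼ + √(1141/570 + I*√14)/8 (O = -¼ + √(√2*√(-7) + 1141/570)/8 = -¼ + √(√2*(I*√7) + 1141/570)/8 = -¼ + √(I*√14 + 1141/570)/8 = -¼ + √(1141/570 + I*√14)/8 ≈ -0.029114 + 0.13234*I)
C(c, N) = N*c
C(b(-12), O) - 43907 = (-¼ + √(650370 + 324900*I*√14)/4560)*4 - 43907 = (-1 + √(650370 + 324900*I*√14)/1140) - 43907 = -43908 + √(650370 + 324900*I*√14)/1140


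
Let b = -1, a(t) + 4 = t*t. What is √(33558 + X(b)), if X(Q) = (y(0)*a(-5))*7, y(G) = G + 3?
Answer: √33999 ≈ 184.39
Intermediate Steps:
a(t) = -4 + t² (a(t) = -4 + t*t = -4 + t²)
y(G) = 3 + G
X(Q) = 441 (X(Q) = ((3 + 0)*(-4 + (-5)²))*7 = (3*(-4 + 25))*7 = (3*21)*7 = 63*7 = 441)
√(33558 + X(b)) = √(33558 + 441) = √33999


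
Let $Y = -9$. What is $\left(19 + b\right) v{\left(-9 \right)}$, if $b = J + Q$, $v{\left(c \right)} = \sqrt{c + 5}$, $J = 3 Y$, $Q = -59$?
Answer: $- 134 i \approx - 134.0 i$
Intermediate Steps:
$J = -27$ ($J = 3 \left(-9\right) = -27$)
$v{\left(c \right)} = \sqrt{5 + c}$
$b = -86$ ($b = -27 - 59 = -86$)
$\left(19 + b\right) v{\left(-9 \right)} = \left(19 - 86\right) \sqrt{5 - 9} = - 67 \sqrt{-4} = - 67 \cdot 2 i = - 134 i$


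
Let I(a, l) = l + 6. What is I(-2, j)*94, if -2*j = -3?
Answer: 705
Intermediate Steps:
j = 3/2 (j = -½*(-3) = 3/2 ≈ 1.5000)
I(a, l) = 6 + l
I(-2, j)*94 = (6 + 3/2)*94 = (15/2)*94 = 705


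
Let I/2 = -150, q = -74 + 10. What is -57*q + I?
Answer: 3348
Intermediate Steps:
q = -64
I = -300 (I = 2*(-150) = -300)
-57*q + I = -57*(-64) - 300 = 3648 - 300 = 3348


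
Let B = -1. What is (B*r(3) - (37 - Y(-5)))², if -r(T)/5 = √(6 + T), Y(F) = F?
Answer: 729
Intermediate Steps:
r(T) = -5*√(6 + T)
(B*r(3) - (37 - Y(-5)))² = (-(-5)*√(6 + 3) - (37 - 1*(-5)))² = (-(-5)*√9 - (37 + 5))² = (-(-5)*3 - 1*42)² = (-1*(-15) - 42)² = (15 - 42)² = (-27)² = 729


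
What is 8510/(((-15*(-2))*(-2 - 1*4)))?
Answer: -851/18 ≈ -47.278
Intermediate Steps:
8510/(((-15*(-2))*(-2 - 1*4))) = 8510/((30*(-2 - 4))) = 8510/((30*(-6))) = 8510/(-180) = 8510*(-1/180) = -851/18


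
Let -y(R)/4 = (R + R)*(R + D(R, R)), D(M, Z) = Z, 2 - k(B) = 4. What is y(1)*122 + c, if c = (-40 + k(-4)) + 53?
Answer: -1941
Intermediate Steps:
k(B) = -2 (k(B) = 2 - 1*4 = 2 - 4 = -2)
y(R) = -16*R² (y(R) = -4*(R + R)*(R + R) = -4*2*R*2*R = -16*R²)
c = 11 (c = (-40 - 2) + 53 = -42 + 53 = 11)
y(1)*122 + c = -16*1²*122 + 11 = -16*1*122 + 11 = -16*122 + 11 = -1952 + 11 = -1941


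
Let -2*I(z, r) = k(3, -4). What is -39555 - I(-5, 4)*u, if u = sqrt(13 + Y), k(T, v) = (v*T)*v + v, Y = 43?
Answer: -39555 + 44*sqrt(14) ≈ -39390.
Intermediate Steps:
k(T, v) = v + T*v**2 (k(T, v) = (T*v)*v + v = T*v**2 + v = v + T*v**2)
u = 2*sqrt(14) (u = sqrt(13 + 43) = sqrt(56) = 2*sqrt(14) ≈ 7.4833)
I(z, r) = -22 (I(z, r) = -(-2)*(1 + 3*(-4)) = -(-2)*(1 - 12) = -(-2)*(-11) = -1/2*44 = -22)
-39555 - I(-5, 4)*u = -39555 - (-22)*2*sqrt(14) = -39555 - (-44)*sqrt(14) = -39555 + 44*sqrt(14)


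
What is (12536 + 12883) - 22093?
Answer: 3326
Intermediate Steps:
(12536 + 12883) - 22093 = 25419 - 22093 = 3326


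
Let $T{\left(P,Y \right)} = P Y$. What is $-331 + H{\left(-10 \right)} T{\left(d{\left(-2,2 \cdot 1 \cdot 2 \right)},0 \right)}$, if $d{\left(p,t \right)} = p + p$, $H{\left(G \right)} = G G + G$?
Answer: $-331$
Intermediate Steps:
$H{\left(G \right)} = G + G^{2}$ ($H{\left(G \right)} = G^{2} + G = G + G^{2}$)
$d{\left(p,t \right)} = 2 p$
$-331 + H{\left(-10 \right)} T{\left(d{\left(-2,2 \cdot 1 \cdot 2 \right)},0 \right)} = -331 + - 10 \left(1 - 10\right) 2 \left(-2\right) 0 = -331 + \left(-10\right) \left(-9\right) \left(\left(-4\right) 0\right) = -331 + 90 \cdot 0 = -331 + 0 = -331$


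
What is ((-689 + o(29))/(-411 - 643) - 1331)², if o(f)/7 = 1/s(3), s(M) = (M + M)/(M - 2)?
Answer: 70780537655689/39992976 ≈ 1.7698e+6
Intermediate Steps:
s(M) = 2*M/(-2 + M) (s(M) = (2*M)/(-2 + M) = 2*M/(-2 + M))
o(f) = 7/6 (o(f) = 7/((2*3/(-2 + 3))) = 7/((2*3/1)) = 7/((2*3*1)) = 7/6)
((-689 + o(29))/(-411 - 643) - 1331)² = ((-689 + 7/6)/(-411 - 643) - 1331)² = (-4127/6/(-1054) - 1331)² = (-4127/6*(-1/1054) - 1331)² = (4127/6324 - 1331)² = (-8413117/6324)² = 70780537655689/39992976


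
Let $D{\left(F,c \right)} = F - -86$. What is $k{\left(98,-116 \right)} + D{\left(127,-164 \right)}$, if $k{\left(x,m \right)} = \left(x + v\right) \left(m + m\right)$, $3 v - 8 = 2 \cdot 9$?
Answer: $- \frac{73601}{3} \approx -24534.0$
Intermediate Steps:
$v = \frac{26}{3}$ ($v = \frac{8}{3} + \frac{2 \cdot 9}{3} = \frac{8}{3} + \frac{1}{3} \cdot 18 = \frac{8}{3} + 6 = \frac{26}{3} \approx 8.6667$)
$D{\left(F,c \right)} = 86 + F$ ($D{\left(F,c \right)} = F + 86 = 86 + F$)
$k{\left(x,m \right)} = 2 m \left(\frac{26}{3} + x\right)$ ($k{\left(x,m \right)} = \left(x + \frac{26}{3}\right) \left(m + m\right) = \left(\frac{26}{3} + x\right) 2 m = 2 m \left(\frac{26}{3} + x\right)$)
$k{\left(98,-116 \right)} + D{\left(127,-164 \right)} = \frac{2}{3} \left(-116\right) \left(26 + 3 \cdot 98\right) + \left(86 + 127\right) = \frac{2}{3} \left(-116\right) \left(26 + 294\right) + 213 = \frac{2}{3} \left(-116\right) 320 + 213 = - \frac{74240}{3} + 213 = - \frac{73601}{3}$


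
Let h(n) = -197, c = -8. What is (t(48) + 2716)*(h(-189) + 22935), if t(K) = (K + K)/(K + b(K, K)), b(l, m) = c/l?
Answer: 17737186184/287 ≈ 6.1802e+7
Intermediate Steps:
b(l, m) = -8/l
t(K) = 2*K/(K - 8/K) (t(K) = (K + K)/(K - 8/K) = (2*K)/(K - 8/K) = 2*K/(K - 8/K))
(t(48) + 2716)*(h(-189) + 22935) = (2*48²/(-8 + 48²) + 2716)*(-197 + 22935) = (2*2304/(-8 + 2304) + 2716)*22738 = (2*2304/2296 + 2716)*22738 = (2*2304*(1/2296) + 2716)*22738 = (576/287 + 2716)*22738 = (780068/287)*22738 = 17737186184/287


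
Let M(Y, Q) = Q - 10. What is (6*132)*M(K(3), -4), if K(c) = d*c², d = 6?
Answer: -11088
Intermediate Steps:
K(c) = 6*c²
M(Y, Q) = -10 + Q
(6*132)*M(K(3), -4) = (6*132)*(-10 - 4) = 792*(-14) = -11088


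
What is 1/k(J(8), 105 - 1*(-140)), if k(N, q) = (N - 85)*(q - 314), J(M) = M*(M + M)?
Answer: -1/2967 ≈ -0.00033704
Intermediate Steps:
J(M) = 2*M**2 (J(M) = M*(2*M) = 2*M**2)
k(N, q) = (-314 + q)*(-85 + N) (k(N, q) = (-85 + N)*(-314 + q) = (-314 + q)*(-85 + N))
1/k(J(8), 105 - 1*(-140)) = 1/(26690 - 628*8**2 - 85*(105 - 1*(-140)) + (2*8**2)*(105 - 1*(-140))) = 1/(26690 - 628*64 - 85*(105 + 140) + (2*64)*(105 + 140)) = 1/(26690 - 314*128 - 85*245 + 128*245) = 1/(26690 - 40192 - 20825 + 31360) = 1/(-2967) = -1/2967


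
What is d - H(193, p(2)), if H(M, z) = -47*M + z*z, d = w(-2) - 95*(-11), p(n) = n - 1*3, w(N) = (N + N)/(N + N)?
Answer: 10116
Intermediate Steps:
w(N) = 1 (w(N) = (2*N)/((2*N)) = (2*N)*(1/(2*N)) = 1)
p(n) = -3 + n (p(n) = n - 3 = -3 + n)
d = 1046 (d = 1 - 95*(-11) = 1 + 1045 = 1046)
H(M, z) = z**2 - 47*M (H(M, z) = -47*M + z**2 = z**2 - 47*M)
d - H(193, p(2)) = 1046 - ((-3 + 2)**2 - 47*193) = 1046 - ((-1)**2 - 9071) = 1046 - (1 - 9071) = 1046 - 1*(-9070) = 1046 + 9070 = 10116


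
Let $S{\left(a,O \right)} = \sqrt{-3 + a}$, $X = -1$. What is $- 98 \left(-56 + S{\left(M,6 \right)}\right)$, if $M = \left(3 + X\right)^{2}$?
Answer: $5390$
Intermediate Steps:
$M = 4$ ($M = \left(3 - 1\right)^{2} = 2^{2} = 4$)
$- 98 \left(-56 + S{\left(M,6 \right)}\right) = - 98 \left(-56 + \sqrt{-3 + 4}\right) = - 98 \left(-56 + \sqrt{1}\right) = - 98 \left(-56 + 1\right) = \left(-98\right) \left(-55\right) = 5390$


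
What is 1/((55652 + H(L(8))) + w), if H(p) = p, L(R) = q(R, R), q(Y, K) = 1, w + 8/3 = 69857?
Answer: 3/376522 ≈ 7.9677e-6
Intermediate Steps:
w = 209563/3 (w = -8/3 + 69857 = 209563/3 ≈ 69854.)
L(R) = 1
1/((55652 + H(L(8))) + w) = 1/((55652 + 1) + 209563/3) = 1/(55653 + 209563/3) = 1/(376522/3) = 3/376522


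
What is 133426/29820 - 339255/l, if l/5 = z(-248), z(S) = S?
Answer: 514101617/1848840 ≈ 278.07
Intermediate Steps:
l = -1240 (l = 5*(-248) = -1240)
133426/29820 - 339255/l = 133426/29820 - 339255/(-1240) = 133426*(1/29820) - 339255*(-1/1240) = 66713/14910 + 67851/248 = 514101617/1848840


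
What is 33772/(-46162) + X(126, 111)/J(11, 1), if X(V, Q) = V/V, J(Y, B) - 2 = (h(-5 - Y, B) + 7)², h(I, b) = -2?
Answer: -432841/623187 ≈ -0.69456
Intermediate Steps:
J(Y, B) = 27 (J(Y, B) = 2 + (-2 + 7)² = 2 + 5² = 2 + 25 = 27)
X(V, Q) = 1
33772/(-46162) + X(126, 111)/J(11, 1) = 33772/(-46162) + 1/27 = 33772*(-1/46162) + 1*(1/27) = -16886/23081 + 1/27 = -432841/623187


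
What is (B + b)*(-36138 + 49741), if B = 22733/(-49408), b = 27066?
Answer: 18190668814585/49408 ≈ 3.6817e+8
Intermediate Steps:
B = -22733/49408 (B = 22733*(-1/49408) = -22733/49408 ≈ -0.46011)
(B + b)*(-36138 + 49741) = (-22733/49408 + 27066)*(-36138 + 49741) = (1337254195/49408)*13603 = 18190668814585/49408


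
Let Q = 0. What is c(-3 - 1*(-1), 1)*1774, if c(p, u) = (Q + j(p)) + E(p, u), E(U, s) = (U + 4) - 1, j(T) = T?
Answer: -1774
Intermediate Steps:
E(U, s) = 3 + U (E(U, s) = (4 + U) - 1 = 3 + U)
c(p, u) = 3 + 2*p (c(p, u) = (0 + p) + (3 + p) = p + (3 + p) = 3 + 2*p)
c(-3 - 1*(-1), 1)*1774 = (3 + 2*(-3 - 1*(-1)))*1774 = (3 + 2*(-3 + 1))*1774 = (3 + 2*(-2))*1774 = (3 - 4)*1774 = -1*1774 = -1774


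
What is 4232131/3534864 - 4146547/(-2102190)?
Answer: 3925703863583/1238492625360 ≈ 3.1697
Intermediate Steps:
4232131/3534864 - 4146547/(-2102190) = 4232131*(1/3534864) - 4146547*(-1/2102190) = 4232131/3534864 + 4146547/2102190 = 3925703863583/1238492625360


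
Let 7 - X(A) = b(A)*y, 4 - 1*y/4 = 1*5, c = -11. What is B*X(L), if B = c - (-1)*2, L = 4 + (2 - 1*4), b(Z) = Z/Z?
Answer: -99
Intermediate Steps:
y = -4 (y = 16 - 4*5 = 16 - 20 = -4)
b(Z) = 1
L = 2 (L = 4 + (2 - 4) = 4 - 2 = 2)
B = -9 (B = -11 - (-1)*2 = -11 - 1*(-2) = -11 + 2 = -9)
X(A) = 11 (X(A) = 7 - (-4) = 7 - 1*(-4) = 7 + 4 = 11)
B*X(L) = -9*11 = -99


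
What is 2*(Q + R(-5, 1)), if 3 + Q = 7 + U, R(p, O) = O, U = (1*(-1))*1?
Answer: 8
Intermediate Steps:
U = -1 (U = -1*1 = -1)
Q = 3 (Q = -3 + (7 - 1) = -3 + 6 = 3)
2*(Q + R(-5, 1)) = 2*(3 + 1) = 2*4 = 8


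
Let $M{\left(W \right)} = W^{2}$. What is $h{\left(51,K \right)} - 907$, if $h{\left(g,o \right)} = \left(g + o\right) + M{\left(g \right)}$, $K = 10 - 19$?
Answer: $1736$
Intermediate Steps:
$K = -9$ ($K = 10 - 19 = -9$)
$h{\left(g,o \right)} = g + o + g^{2}$ ($h{\left(g,o \right)} = \left(g + o\right) + g^{2} = g + o + g^{2}$)
$h{\left(51,K \right)} - 907 = \left(51 - 9 + 51^{2}\right) - 907 = \left(51 - 9 + 2601\right) - 907 = 2643 - 907 = 1736$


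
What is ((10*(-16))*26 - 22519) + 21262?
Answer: -5417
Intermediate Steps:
((10*(-16))*26 - 22519) + 21262 = (-160*26 - 22519) + 21262 = (-4160 - 22519) + 21262 = -26679 + 21262 = -5417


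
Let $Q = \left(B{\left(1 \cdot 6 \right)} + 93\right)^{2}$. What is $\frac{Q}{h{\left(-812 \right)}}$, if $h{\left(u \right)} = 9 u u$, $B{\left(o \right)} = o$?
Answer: $\frac{1089}{659344} \approx 0.0016516$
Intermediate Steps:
$h{\left(u \right)} = 9 u^{2}$
$Q = 9801$ ($Q = \left(1 \cdot 6 + 93\right)^{2} = \left(6 + 93\right)^{2} = 99^{2} = 9801$)
$\frac{Q}{h{\left(-812 \right)}} = \frac{9801}{9 \left(-812\right)^{2}} = \frac{9801}{9 \cdot 659344} = \frac{9801}{5934096} = 9801 \cdot \frac{1}{5934096} = \frac{1089}{659344}$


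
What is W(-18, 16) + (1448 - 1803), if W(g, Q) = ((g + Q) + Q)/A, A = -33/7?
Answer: -11813/33 ≈ -357.97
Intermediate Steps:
A = -33/7 (A = -33*1/7 = -33/7 ≈ -4.7143)
W(g, Q) = -14*Q/33 - 7*g/33 (W(g, Q) = ((g + Q) + Q)/(-33/7) = ((Q + g) + Q)*(-7/33) = (g + 2*Q)*(-7/33) = -14*Q/33 - 7*g/33)
W(-18, 16) + (1448 - 1803) = (-14/33*16 - 7/33*(-18)) + (1448 - 1803) = (-224/33 + 42/11) - 355 = -98/33 - 355 = -11813/33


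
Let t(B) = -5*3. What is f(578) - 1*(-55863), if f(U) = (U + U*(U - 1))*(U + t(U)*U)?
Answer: -2703351865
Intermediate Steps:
t(B) = -15
f(U) = -14*U*(U + U*(-1 + U)) (f(U) = (U + U*(U - 1))*(U - 15*U) = (U + U*(-1 + U))*(-14*U) = -14*U*(U + U*(-1 + U)))
f(578) - 1*(-55863) = -14*578³ - 1*(-55863) = -14*193100552 + 55863 = -2703407728 + 55863 = -2703351865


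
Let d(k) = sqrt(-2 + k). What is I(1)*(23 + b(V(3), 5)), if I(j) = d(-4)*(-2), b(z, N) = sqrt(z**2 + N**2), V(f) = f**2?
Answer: 2*I*sqrt(6)*(-23 - sqrt(106)) ≈ -163.11*I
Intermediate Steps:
b(z, N) = sqrt(N**2 + z**2)
I(j) = -2*I*sqrt(6) (I(j) = sqrt(-2 - 4)*(-2) = sqrt(-6)*(-2) = (I*sqrt(6))*(-2) = -2*I*sqrt(6))
I(1)*(23 + b(V(3), 5)) = (-2*I*sqrt(6))*(23 + sqrt(5**2 + (3**2)**2)) = (-2*I*sqrt(6))*(23 + sqrt(25 + 9**2)) = (-2*I*sqrt(6))*(23 + sqrt(25 + 81)) = (-2*I*sqrt(6))*(23 + sqrt(106)) = -2*I*sqrt(6)*(23 + sqrt(106))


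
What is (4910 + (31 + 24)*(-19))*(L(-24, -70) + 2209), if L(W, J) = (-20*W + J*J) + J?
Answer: 29060935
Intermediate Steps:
L(W, J) = J + J**2 - 20*W (L(W, J) = (-20*W + J**2) + J = (J**2 - 20*W) + J = J + J**2 - 20*W)
(4910 + (31 + 24)*(-19))*(L(-24, -70) + 2209) = (4910 + (31 + 24)*(-19))*((-70 + (-70)**2 - 20*(-24)) + 2209) = (4910 + 55*(-19))*((-70 + 4900 + 480) + 2209) = (4910 - 1045)*(5310 + 2209) = 3865*7519 = 29060935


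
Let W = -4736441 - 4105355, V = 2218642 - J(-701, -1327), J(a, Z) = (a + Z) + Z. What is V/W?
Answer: -2221997/8841796 ≈ -0.25131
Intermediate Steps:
J(a, Z) = a + 2*Z (J(a, Z) = (Z + a) + Z = a + 2*Z)
V = 2221997 (V = 2218642 - (-701 + 2*(-1327)) = 2218642 - (-701 - 2654) = 2218642 - 1*(-3355) = 2218642 + 3355 = 2221997)
W = -8841796
V/W = 2221997/(-8841796) = 2221997*(-1/8841796) = -2221997/8841796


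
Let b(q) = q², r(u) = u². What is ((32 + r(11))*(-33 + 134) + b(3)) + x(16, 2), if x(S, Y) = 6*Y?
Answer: 15474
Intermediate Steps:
((32 + r(11))*(-33 + 134) + b(3)) + x(16, 2) = ((32 + 11²)*(-33 + 134) + 3²) + 6*2 = ((32 + 121)*101 + 9) + 12 = (153*101 + 9) + 12 = (15453 + 9) + 12 = 15462 + 12 = 15474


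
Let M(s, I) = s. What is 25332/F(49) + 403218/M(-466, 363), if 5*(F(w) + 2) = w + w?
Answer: 2942547/5126 ≈ 574.04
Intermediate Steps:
F(w) = -2 + 2*w/5 (F(w) = -2 + (w + w)/5 = -2 + (2*w)/5 = -2 + 2*w/5)
25332/F(49) + 403218/M(-466, 363) = 25332/(-2 + (⅖)*49) + 403218/(-466) = 25332/(-2 + 98/5) + 403218*(-1/466) = 25332/(88/5) - 201609/233 = 25332*(5/88) - 201609/233 = 31665/22 - 201609/233 = 2942547/5126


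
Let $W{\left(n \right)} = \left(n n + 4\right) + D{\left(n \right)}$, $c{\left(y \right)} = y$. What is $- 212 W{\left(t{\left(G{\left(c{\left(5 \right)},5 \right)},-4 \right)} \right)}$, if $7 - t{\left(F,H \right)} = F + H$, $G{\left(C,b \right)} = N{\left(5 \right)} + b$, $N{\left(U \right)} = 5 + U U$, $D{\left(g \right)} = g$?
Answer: $-117872$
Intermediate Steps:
$N{\left(U \right)} = 5 + U^{2}$
$G{\left(C,b \right)} = 30 + b$ ($G{\left(C,b \right)} = \left(5 + 5^{2}\right) + b = \left(5 + 25\right) + b = 30 + b$)
$t{\left(F,H \right)} = 7 - F - H$ ($t{\left(F,H \right)} = 7 - \left(F + H\right) = 7 - F - H$)
$W{\left(n \right)} = 4 + n + n^{2}$ ($W{\left(n \right)} = \left(n n + 4\right) + n = \left(n^{2} + 4\right) + n = \left(4 + n^{2}\right) + n = 4 + n + n^{2}$)
$- 212 W{\left(t{\left(G{\left(c{\left(5 \right)},5 \right)},-4 \right)} \right)} = - 212 \left(4 - 24 + \left(7 - \left(30 + 5\right) - -4\right)^{2}\right) = - 212 \left(4 + \left(7 - 35 + 4\right) + \left(7 - 35 + 4\right)^{2}\right) = - 212 \left(4 - 24 + \left(-24\right)^{2}\right) = - 212 \left(4 - 24 + 576\right) = \left(-212\right) 556 = -117872$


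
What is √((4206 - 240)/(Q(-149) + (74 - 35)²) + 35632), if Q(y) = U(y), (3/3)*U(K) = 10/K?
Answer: √1830057007680898/226619 ≈ 188.77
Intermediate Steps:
U(K) = 10/K
Q(y) = 10/y
√((4206 - 240)/(Q(-149) + (74 - 35)²) + 35632) = √((4206 - 240)/(10/(-149) + (74 - 35)²) + 35632) = √(3966/(10*(-1/149) + 39²) + 35632) = √(3966/(-10/149 + 1521) + 35632) = √(3966/(226619/149) + 35632) = √(3966*(149/226619) + 35632) = √(590934/226619 + 35632) = √(8075479142/226619) = √1830057007680898/226619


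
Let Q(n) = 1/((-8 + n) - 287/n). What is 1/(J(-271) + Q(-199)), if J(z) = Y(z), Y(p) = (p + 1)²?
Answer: 40906/2982047201 ≈ 1.3717e-5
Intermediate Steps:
Y(p) = (1 + p)²
Q(n) = 1/(-8 + n - 287/n)
J(z) = (1 + z)²
1/(J(-271) + Q(-199)) = 1/((1 - 271)² - 199/(-287 + (-199)² - 8*(-199))) = 1/((-270)² - 199/(-287 + 39601 + 1592)) = 1/(72900 - 199/40906) = 1/(2982047201/40906) = 40906/2982047201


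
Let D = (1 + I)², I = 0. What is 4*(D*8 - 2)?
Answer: 24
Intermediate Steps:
D = 1 (D = (1 + 0)² = 1² = 1)
4*(D*8 - 2) = 4*(1*8 - 2) = 4*(8 - 2) = 4*6 = 24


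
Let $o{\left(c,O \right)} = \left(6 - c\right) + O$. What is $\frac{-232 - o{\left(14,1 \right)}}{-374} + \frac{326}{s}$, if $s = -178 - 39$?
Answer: $- \frac{73099}{81158} \approx -0.9007$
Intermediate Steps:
$o{\left(c,O \right)} = 6 + O - c$
$s = -217$ ($s = -178 - 39 = -217$)
$\frac{-232 - o{\left(14,1 \right)}}{-374} + \frac{326}{s} = \frac{-232 - \left(6 + 1 - 14\right)}{-374} + \frac{326}{-217} = \left(-232 - \left(6 + 1 - 14\right)\right) \left(- \frac{1}{374}\right) + 326 \left(- \frac{1}{217}\right) = \left(-232 - -7\right) \left(- \frac{1}{374}\right) - \frac{326}{217} = \left(-232 + 7\right) \left(- \frac{1}{374}\right) - \frac{326}{217} = \left(-225\right) \left(- \frac{1}{374}\right) - \frac{326}{217} = \frac{225}{374} - \frac{326}{217} = - \frac{73099}{81158}$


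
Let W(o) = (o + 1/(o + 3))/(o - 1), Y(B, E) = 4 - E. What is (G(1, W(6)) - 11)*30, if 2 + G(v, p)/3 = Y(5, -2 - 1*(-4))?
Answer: -330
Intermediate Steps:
W(o) = (o + 1/(3 + o))/(-1 + o)
G(v, p) = 0 (G(v, p) = -6 + 3*(4 - (-2 - 1*(-4))) = -6 + 3*(4 - (-2 + 4)) = -6 + 3*(4 - 1*2) = -6 + 3*(4 - 2) = -6 + 3*2 = -6 + 6 = 0)
(G(1, W(6)) - 11)*30 = (0 - 11)*30 = -11*30 = -330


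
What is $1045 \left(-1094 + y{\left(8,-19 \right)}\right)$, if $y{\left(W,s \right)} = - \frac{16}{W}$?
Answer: $-1145320$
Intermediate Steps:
$1045 \left(-1094 + y{\left(8,-19 \right)}\right) = 1045 \left(-1094 - \frac{16}{8}\right) = 1045 \left(-1094 - 2\right) = 1045 \left(-1096\right) = -1145320$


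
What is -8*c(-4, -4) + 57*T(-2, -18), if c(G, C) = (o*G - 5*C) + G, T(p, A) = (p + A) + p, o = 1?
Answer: -1350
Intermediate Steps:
T(p, A) = A + 2*p (T(p, A) = (A + p) + p = A + 2*p)
c(G, C) = -5*C + 2*G (c(G, C) = (1*G - 5*C) + G = (G - 5*C) + G = -5*C + 2*G)
-8*c(-4, -4) + 57*T(-2, -18) = -8*(-5*(-4) + 2*(-4)) + 57*(-18 + 2*(-2)) = -8*(20 - 8) + 57*(-18 - 4) = -8*12 + 57*(-22) = -96 - 1254 = -1350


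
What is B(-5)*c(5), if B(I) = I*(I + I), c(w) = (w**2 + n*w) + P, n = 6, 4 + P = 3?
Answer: 2700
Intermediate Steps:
P = -1 (P = -4 + 3 = -1)
c(w) = -1 + w**2 + 6*w (c(w) = (w**2 + 6*w) - 1 = -1 + w**2 + 6*w)
B(I) = 2*I**2 (B(I) = I*(2*I) = 2*I**2)
B(-5)*c(5) = (2*(-5)**2)*(-1 + 5**2 + 6*5) = (2*25)*(-1 + 25 + 30) = 50*54 = 2700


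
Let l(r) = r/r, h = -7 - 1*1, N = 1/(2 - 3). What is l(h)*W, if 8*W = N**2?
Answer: 1/8 ≈ 0.12500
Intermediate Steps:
N = -1 (N = 1/(-1) = -1)
W = 1/8 (W = (1/8)*(-1)**2 = (1/8)*1 = 1/8 ≈ 0.12500)
h = -8 (h = -7 - 1 = -8)
l(r) = 1
l(h)*W = 1*(1/8) = 1/8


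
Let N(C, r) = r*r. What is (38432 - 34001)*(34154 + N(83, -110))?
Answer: 204951474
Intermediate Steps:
N(C, r) = r²
(38432 - 34001)*(34154 + N(83, -110)) = (38432 - 34001)*(34154 + (-110)²) = 4431*(34154 + 12100) = 4431*46254 = 204951474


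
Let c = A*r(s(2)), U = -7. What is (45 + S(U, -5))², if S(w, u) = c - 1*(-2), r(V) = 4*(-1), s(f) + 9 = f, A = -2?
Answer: 3025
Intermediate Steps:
s(f) = -9 + f
r(V) = -4
c = 8 (c = -2*(-4) = 8)
S(w, u) = 10 (S(w, u) = 8 - 1*(-2) = 8 + 2 = 10)
(45 + S(U, -5))² = (45 + 10)² = 55² = 3025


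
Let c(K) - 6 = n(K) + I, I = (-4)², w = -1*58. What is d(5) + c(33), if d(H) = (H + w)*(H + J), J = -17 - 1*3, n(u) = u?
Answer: 850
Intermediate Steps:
w = -58
J = -20 (J = -17 - 3 = -20)
I = 16
c(K) = 22 + K (c(K) = 6 + (K + 16) = 6 + (16 + K) = 22 + K)
d(H) = (-58 + H)*(-20 + H) (d(H) = (H - 58)*(H - 20) = (-58 + H)*(-20 + H))
d(5) + c(33) = (1160 + 5² - 78*5) + (22 + 33) = (1160 + 25 - 390) + 55 = 795 + 55 = 850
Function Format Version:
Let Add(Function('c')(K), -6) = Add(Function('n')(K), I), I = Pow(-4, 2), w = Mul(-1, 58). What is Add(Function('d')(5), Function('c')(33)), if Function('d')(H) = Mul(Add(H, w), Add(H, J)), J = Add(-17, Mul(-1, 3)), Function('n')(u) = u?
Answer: 850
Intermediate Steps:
w = -58
J = -20 (J = Add(-17, -3) = -20)
I = 16
Function('c')(K) = Add(22, K) (Function('c')(K) = Add(6, Add(K, 16)) = Add(6, Add(16, K)) = Add(22, K))
Function('d')(H) = Mul(Add(-58, H), Add(-20, H)) (Function('d')(H) = Mul(Add(H, -58), Add(H, -20)) = Mul(Add(-58, H), Add(-20, H)))
Add(Function('d')(5), Function('c')(33)) = Add(Add(1160, Pow(5, 2), Mul(-78, 5)), Add(22, 33)) = Add(Add(1160, 25, -390), 55) = Add(795, 55) = 850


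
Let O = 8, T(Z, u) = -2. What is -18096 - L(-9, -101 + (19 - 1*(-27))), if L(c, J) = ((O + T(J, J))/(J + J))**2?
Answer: -54740409/3025 ≈ -18096.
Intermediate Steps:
L(c, J) = 9/J**2 (L(c, J) = ((8 - 2)/(J + J))**2 = (6/((2*J)))**2 = (6*(1/(2*J)))**2 = (3/J)**2 = 9/J**2)
-18096 - L(-9, -101 + (19 - 1*(-27))) = -18096 - 9/(-101 + (19 - 1*(-27)))**2 = -18096 - 9/(-101 + (19 + 27))**2 = -18096 - 9/(-101 + 46)**2 = -18096 - 9/(-55)**2 = -18096 - 9/3025 = -54740409/3025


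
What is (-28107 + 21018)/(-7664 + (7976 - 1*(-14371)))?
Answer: -7089/14683 ≈ -0.48280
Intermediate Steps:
(-28107 + 21018)/(-7664 + (7976 - 1*(-14371))) = -7089/(-7664 + (7976 + 14371)) = -7089/(-7664 + 22347) = -7089/14683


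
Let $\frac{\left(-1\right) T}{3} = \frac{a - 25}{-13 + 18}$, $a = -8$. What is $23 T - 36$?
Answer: $\frac{2097}{5} \approx 419.4$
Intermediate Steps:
$T = \frac{99}{5}$ ($T = - 3 \frac{-8 - 25}{-13 + 18} = - 3 \left(- \frac{33}{5}\right) = - 3 \left(\left(-33\right) \frac{1}{5}\right) = \left(-3\right) \left(- \frac{33}{5}\right) = \frac{99}{5} \approx 19.8$)
$23 T - 36 = 23 \cdot \frac{99}{5} - 36 = \frac{2277}{5} - 36 = \frac{2097}{5}$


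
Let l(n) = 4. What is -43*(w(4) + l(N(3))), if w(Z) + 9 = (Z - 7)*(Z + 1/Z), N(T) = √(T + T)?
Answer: 3053/4 ≈ 763.25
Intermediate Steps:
N(T) = √2*√T (N(T) = √(2*T) = √2*√T)
w(Z) = -9 + (-7 + Z)*(Z + 1/Z) (w(Z) = -9 + (Z - 7)*(Z + 1/Z) = -9 + (-7 + Z)*(Z + 1/Z))
-43*(w(4) + l(N(3))) = -43*((-8 + 4² - 7*4 - 7/4) + 4) = -43*((-8 + 16 - 28 - 7*¼) + 4) = -43*((-8 + 16 - 28 - 7/4) + 4) = -43*(-87/4 + 4) = -43*(-71/4) = 3053/4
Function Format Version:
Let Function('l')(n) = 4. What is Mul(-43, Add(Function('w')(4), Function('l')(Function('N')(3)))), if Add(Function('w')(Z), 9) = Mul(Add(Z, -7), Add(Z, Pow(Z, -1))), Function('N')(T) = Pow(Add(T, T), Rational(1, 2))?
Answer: Rational(3053, 4) ≈ 763.25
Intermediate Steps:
Function('N')(T) = Mul(Pow(2, Rational(1, 2)), Pow(T, Rational(1, 2))) (Function('N')(T) = Pow(Mul(2, T), Rational(1, 2)) = Mul(Pow(2, Rational(1, 2)), Pow(T, Rational(1, 2))))
Function('w')(Z) = Add(-9, Mul(Add(-7, Z), Add(Z, Pow(Z, -1)))) (Function('w')(Z) = Add(-9, Mul(Add(Z, -7), Add(Z, Pow(Z, -1)))) = Add(-9, Mul(Add(-7, Z), Add(Z, Pow(Z, -1)))))
Mul(-43, Add(Function('w')(4), Function('l')(Function('N')(3)))) = Mul(-43, Add(Add(-8, Pow(4, 2), Mul(-7, 4), Mul(-7, Pow(4, -1))), 4)) = Mul(-43, Add(Add(-8, 16, -28, Mul(-7, Rational(1, 4))), 4)) = Mul(-43, Add(Add(-8, 16, -28, Rational(-7, 4)), 4)) = Mul(-43, Add(Rational(-87, 4), 4)) = Mul(-43, Rational(-71, 4)) = Rational(3053, 4)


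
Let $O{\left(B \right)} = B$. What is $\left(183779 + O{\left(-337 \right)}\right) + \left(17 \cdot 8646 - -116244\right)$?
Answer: $446668$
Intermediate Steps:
$\left(183779 + O{\left(-337 \right)}\right) + \left(17 \cdot 8646 - -116244\right) = \left(183779 - 337\right) + \left(17 \cdot 8646 - -116244\right) = 183442 + \left(146982 + 116244\right) = 183442 + 263226 = 446668$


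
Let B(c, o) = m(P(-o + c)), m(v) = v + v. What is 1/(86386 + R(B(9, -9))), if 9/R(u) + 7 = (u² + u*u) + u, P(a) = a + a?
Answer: 10433/901265147 ≈ 1.1576e-5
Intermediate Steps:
P(a) = 2*a
m(v) = 2*v
B(c, o) = -4*o + 4*c (B(c, o) = 2*(2*(-o + c)) = 2*(2*(c - o)) = 2*(-2*o + 2*c) = -4*o + 4*c)
R(u) = 9/(-7 + u + 2*u²) (R(u) = 9/(-7 + ((u² + u*u) + u)) = 9/(-7 + ((u² + u²) + u)) = 9/(-7 + (2*u² + u)) = 9/(-7 + (u + 2*u²)) = 9/(-7 + u + 2*u²))
1/(86386 + R(B(9, -9))) = 1/(86386 + 9/(-7 + (-4*(-9) + 4*9) + 2*(-4*(-9) + 4*9)²)) = 1/(86386 + 9/(-7 + (36 + 36) + 2*(36 + 36)²)) = 1/(86386 + 9/(-7 + 72 + 2*72²)) = 1/(86386 + 9/(-7 + 72 + 2*5184)) = 1/(86386 + 9/(-7 + 72 + 10368)) = 1/(86386 + 9/10433) = 1/(901265147/10433) = 10433/901265147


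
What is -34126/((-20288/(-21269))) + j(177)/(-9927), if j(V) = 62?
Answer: -3602637453797/100699488 ≈ -35776.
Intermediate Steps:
-34126/((-20288/(-21269))) + j(177)/(-9927) = -34126/((-20288/(-21269))) + 62/(-9927) = -34126/((-20288*(-1/21269))) + 62*(-1/9927) = -34126/20288/21269 - 62/9927 = -34126*21269/20288 - 62/9927 = -362912947/10144 - 62/9927 = -3602637453797/100699488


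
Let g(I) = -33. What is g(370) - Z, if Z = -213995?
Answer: 213962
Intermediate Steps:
g(370) - Z = -33 - 1*(-213995) = -33 + 213995 = 213962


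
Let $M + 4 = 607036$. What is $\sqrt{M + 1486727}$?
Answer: $\sqrt{2093759} \approx 1447.0$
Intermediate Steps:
$M = 607032$ ($M = -4 + 607036 = 607032$)
$\sqrt{M + 1486727} = \sqrt{607032 + 1486727} = \sqrt{2093759}$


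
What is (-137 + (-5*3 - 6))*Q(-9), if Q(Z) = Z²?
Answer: -12798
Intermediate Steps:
(-137 + (-5*3 - 6))*Q(-9) = (-137 + (-5*3 - 6))*(-9)² = (-137 + (-15 - 6))*81 = (-137 - 21)*81 = -158*81 = -12798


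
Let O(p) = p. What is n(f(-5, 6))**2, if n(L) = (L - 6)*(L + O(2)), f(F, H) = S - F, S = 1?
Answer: 0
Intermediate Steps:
f(F, H) = 1 - F
n(L) = (-6 + L)*(2 + L) (n(L) = (L - 6)*(L + 2) = (-6 + L)*(2 + L))
n(f(-5, 6))**2 = (-12 + (1 - 1*(-5))**2 - 4*(1 - 1*(-5)))**2 = (-12 + (1 + 5)**2 - 4*(1 + 5))**2 = (-12 + 6**2 - 4*6)**2 = (-12 + 36 - 24)**2 = 0**2 = 0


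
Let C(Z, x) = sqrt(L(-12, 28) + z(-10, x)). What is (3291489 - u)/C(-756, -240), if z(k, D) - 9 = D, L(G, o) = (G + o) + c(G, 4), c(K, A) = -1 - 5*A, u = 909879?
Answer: -1190805*I*sqrt(59)/59 ≈ -1.5503e+5*I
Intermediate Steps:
L(G, o) = -21 + G + o (L(G, o) = (G + o) + (-1 - 5*4) = (G + o) + (-1 - 20) = (G + o) - 21 = -21 + G + o)
z(k, D) = 9 + D
C(Z, x) = sqrt(4 + x) (C(Z, x) = sqrt((-21 - 12 + 28) + (9 + x)) = sqrt(-5 + (9 + x)) = sqrt(4 + x))
(3291489 - u)/C(-756, -240) = (3291489 - 1*909879)/(sqrt(4 - 240)) = (3291489 - 909879)/(sqrt(-236)) = 2381610/((2*I*sqrt(59))) = 2381610*(-I*sqrt(59)/118) = -1190805*I*sqrt(59)/59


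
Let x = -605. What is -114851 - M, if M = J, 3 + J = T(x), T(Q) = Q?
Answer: -114243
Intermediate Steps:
J = -608 (J = -3 - 605 = -608)
M = -608
-114851 - M = -114851 - 1*(-608) = -114851 + 608 = -114243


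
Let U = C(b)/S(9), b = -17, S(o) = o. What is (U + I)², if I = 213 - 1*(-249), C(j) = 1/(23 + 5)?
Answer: 13554780625/63504 ≈ 2.1345e+5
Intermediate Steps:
C(j) = 1/28
U = 1/252 (U = (1/28)/9 = (1/28)*(⅑) = 1/252 ≈ 0.0039683)
I = 462 (I = 213 + 249 = 462)
(U + I)² = (1/252 + 462)² = (116425/252)² = 13554780625/63504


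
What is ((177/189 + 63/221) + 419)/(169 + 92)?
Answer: 5850745/3633903 ≈ 1.6100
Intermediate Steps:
((177/189 + 63/221) + 419)/(169 + 92) = ((177*(1/189) + 63*(1/221)) + 419)/261 = ((59/63 + 63/221) + 419)*(1/261) = (17008/13923 + 419)*(1/261) = (5850745/13923)*(1/261) = 5850745/3633903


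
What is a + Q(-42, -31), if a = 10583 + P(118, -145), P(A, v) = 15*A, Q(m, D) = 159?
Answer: 12512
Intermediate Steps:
a = 12353 (a = 10583 + 15*118 = 10583 + 1770 = 12353)
a + Q(-42, -31) = 12353 + 159 = 12512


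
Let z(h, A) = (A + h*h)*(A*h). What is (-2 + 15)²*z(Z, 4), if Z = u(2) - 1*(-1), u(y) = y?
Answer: 26364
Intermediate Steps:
Z = 3 (Z = 2 - 1*(-1) = 2 + 1 = 3)
z(h, A) = A*h*(A + h²) (z(h, A) = (A + h²)*(A*h) = A*h*(A + h²))
(-2 + 15)²*z(Z, 4) = (-2 + 15)²*(4*3*(4 + 3²)) = 13²*(4*3*(4 + 9)) = 169*(4*3*13) = 169*156 = 26364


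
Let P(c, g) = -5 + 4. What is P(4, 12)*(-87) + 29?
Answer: 116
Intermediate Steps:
P(c, g) = -1
P(4, 12)*(-87) + 29 = -1*(-87) + 29 = 87 + 29 = 116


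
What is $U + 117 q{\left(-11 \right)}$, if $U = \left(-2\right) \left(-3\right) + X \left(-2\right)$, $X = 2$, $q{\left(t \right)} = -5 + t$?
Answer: $-1870$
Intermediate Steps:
$U = 2$ ($U = \left(-2\right) \left(-3\right) + 2 \left(-2\right) = 6 - 4 = 2$)
$U + 117 q{\left(-11 \right)} = 2 + 117 \left(-5 - 11\right) = 2 + 117 \left(-16\right) = 2 - 1872 = -1870$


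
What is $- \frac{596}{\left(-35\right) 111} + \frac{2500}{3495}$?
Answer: $\frac{786368}{905205} \approx 0.86872$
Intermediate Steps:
$- \frac{596}{\left(-35\right) 111} + \frac{2500}{3495} = - \frac{596}{-3885} + 2500 \cdot \frac{1}{3495} = \left(-596\right) \left(- \frac{1}{3885}\right) + \frac{500}{699} = \frac{596}{3885} + \frac{500}{699} = \frac{786368}{905205}$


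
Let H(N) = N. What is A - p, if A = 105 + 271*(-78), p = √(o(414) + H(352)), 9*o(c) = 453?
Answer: -21033 - √3621/3 ≈ -21053.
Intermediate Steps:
o(c) = 151/3 (o(c) = (⅑)*453 = 151/3)
p = √3621/3 (p = √(151/3 + 352) = √(1207/3) = √3621/3 ≈ 20.058)
A = -21033 (A = 105 - 21138 = -21033)
A - p = -21033 - √3621/3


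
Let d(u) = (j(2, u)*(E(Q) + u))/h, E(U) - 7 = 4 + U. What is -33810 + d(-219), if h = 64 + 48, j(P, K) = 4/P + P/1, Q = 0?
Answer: -236722/7 ≈ -33817.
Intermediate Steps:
j(P, K) = P + 4/P (j(P, K) = 4/P + P*1 = 4/P + P = P + 4/P)
E(U) = 11 + U (E(U) = 7 + (4 + U) = 11 + U)
h = 112
d(u) = 11/28 + u/28 (d(u) = ((2 + 4/2)*((11 + 0) + u))/112 = ((2 + 4*(½))*(11 + u))*(1/112) = ((2 + 2)*(11 + u))*(1/112) = (4*(11 + u))*(1/112) = (44 + 4*u)*(1/112) = 11/28 + u/28)
-33810 + d(-219) = -33810 + (11/28 + (1/28)*(-219)) = -33810 + (11/28 - 219/28) = -33810 - 52/7 = -236722/7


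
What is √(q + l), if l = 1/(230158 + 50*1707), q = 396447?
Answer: √9866108695473529/157754 ≈ 629.64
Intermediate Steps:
l = 1/315508 (l = 1/(230158 + 85350) = 1/315508 ≈ 3.1695e-6)
√(q + l) = √(396447 + 1/315508) = √(125082200077/315508) = √9866108695473529/157754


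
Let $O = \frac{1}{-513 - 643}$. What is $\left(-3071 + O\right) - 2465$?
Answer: $- \frac{6399617}{1156} \approx -5536.0$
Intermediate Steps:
$O = - \frac{1}{1156}$ ($O = \frac{1}{-1156} = - \frac{1}{1156} \approx -0.00086505$)
$\left(-3071 + O\right) - 2465 = \left(-3071 - \frac{1}{1156}\right) - 2465 = - \frac{3550077}{1156} - 2465 = - \frac{6399617}{1156}$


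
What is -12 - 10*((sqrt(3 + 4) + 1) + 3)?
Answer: -52 - 10*sqrt(7) ≈ -78.458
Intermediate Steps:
-12 - 10*((sqrt(3 + 4) + 1) + 3) = -12 - 10*((sqrt(7) + 1) + 3) = -12 - 10*((1 + sqrt(7)) + 3) = -12 - 10*(4 + sqrt(7)) = -12 + (-40 - 10*sqrt(7)) = -52 - 10*sqrt(7)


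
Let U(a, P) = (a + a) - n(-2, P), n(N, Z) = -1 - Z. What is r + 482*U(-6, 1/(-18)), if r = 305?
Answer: -45214/9 ≈ -5023.8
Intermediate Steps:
U(a, P) = 1 + P + 2*a (U(a, P) = (a + a) - (-1 - P) = 2*a + (1 + P) = 1 + P + 2*a)
r + 482*U(-6, 1/(-18)) = 305 + 482*(1 + 1/(-18) + 2*(-6)) = 305 + 482*(1 - 1/18 - 12) = 305 + 482*(-199/18) = 305 - 47959/9 = -45214/9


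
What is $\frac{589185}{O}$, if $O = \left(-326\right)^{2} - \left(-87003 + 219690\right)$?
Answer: $- \frac{589185}{26411} \approx -22.308$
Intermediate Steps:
$O = -26411$ ($O = 106276 - 132687 = -26411$)
$\frac{589185}{O} = \frac{589185}{-26411} = 589185 \left(- \frac{1}{26411}\right) = - \frac{589185}{26411}$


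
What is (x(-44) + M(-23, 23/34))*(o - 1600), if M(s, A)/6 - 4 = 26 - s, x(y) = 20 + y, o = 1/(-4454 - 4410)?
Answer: -2084812947/4432 ≈ -4.7040e+5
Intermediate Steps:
o = -1/8864 (o = 1/(-8864) = -1/8864 ≈ -0.00011282)
M(s, A) = 180 - 6*s (M(s, A) = 24 + 6*(26 - s) = 24 + (156 - 6*s) = 180 - 6*s)
(x(-44) + M(-23, 23/34))*(o - 1600) = ((20 - 44) + (180 - 6*(-23)))*(-1/8864 - 1600) = (-24 + (180 + 138))*(-14182401/8864) = (-24 + 318)*(-14182401/8864) = 294*(-14182401/8864) = -2084812947/4432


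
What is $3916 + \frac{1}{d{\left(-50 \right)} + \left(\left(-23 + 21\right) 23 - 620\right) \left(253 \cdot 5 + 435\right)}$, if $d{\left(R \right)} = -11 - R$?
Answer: $\frac{4433542475}{1132161} \approx 3916.0$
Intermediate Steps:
$3916 + \frac{1}{d{\left(-50 \right)} + \left(\left(-23 + 21\right) 23 - 620\right) \left(253 \cdot 5 + 435\right)} = 3916 + \frac{1}{\left(-11 - -50\right) + \left(\left(-23 + 21\right) 23 - 620\right) \left(253 \cdot 5 + 435\right)} = 3916 + \frac{1}{\left(-11 + 50\right) + \left(\left(-2\right) 23 - 620\right) \left(1265 + 435\right)} = 3916 + \frac{1}{39 + \left(-46 - 620\right) 1700} = 3916 + \frac{1}{39 - 1132200} = 3916 + \frac{1}{-1132161} = 3916 - \frac{1}{1132161} = \frac{4433542475}{1132161}$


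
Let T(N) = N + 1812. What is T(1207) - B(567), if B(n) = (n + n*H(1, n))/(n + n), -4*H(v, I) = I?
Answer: 24715/8 ≈ 3089.4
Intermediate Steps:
H(v, I) = -I/4
T(N) = 1812 + N
B(n) = (n - n**2/4)/(2*n) (B(n) = (n + n*(-n/4))/(n + n) = (n - n**2/4)/((2*n)) = (n - n**2/4)*(1/(2*n)) = (n - n**2/4)/(2*n))
T(1207) - B(567) = (1812 + 1207) - (1/2 - 1/8*567) = 3019 - (1/2 - 567/8) = 3019 - 1*(-563/8) = 3019 + 563/8 = 24715/8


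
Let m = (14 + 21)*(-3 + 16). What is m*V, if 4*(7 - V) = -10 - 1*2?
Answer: 4550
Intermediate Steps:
V = 10 (V = 7 - (-10 - 1*2)/4 = 7 - (-10 - 2)/4 = 7 - 1/4*(-12) = 7 + 3 = 10)
m = 455 (m = 35*13 = 455)
m*V = 455*10 = 4550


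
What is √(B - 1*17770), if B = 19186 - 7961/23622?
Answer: √789938365002/23622 ≈ 37.625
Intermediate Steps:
B = 453203731/23622 (B = 19186 - 7961*1/23622 = 19186 - 7961/23622 = 453203731/23622 ≈ 19186.)
√(B - 1*17770) = √(453203731/23622 - 1*17770) = √(453203731/23622 - 17770) = √(33440791/23622) = √789938365002/23622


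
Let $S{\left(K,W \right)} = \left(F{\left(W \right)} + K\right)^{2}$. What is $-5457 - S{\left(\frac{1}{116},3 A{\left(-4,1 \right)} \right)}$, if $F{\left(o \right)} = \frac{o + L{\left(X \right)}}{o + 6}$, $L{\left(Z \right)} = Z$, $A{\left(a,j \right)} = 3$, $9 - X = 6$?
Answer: $- \frac{1835954761}{336400} \approx -5457.7$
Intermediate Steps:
$X = 3$ ($X = 9 - 6 = 3$)
$F{\left(o \right)} = \frac{3 + o}{6 + o}$ ($F{\left(o \right)} = \frac{o + 3}{o + 6} = \frac{3 + o}{6 + o}$)
$S{\left(K,W \right)} = \left(K + \frac{3 + W}{6 + W}\right)^{2}$ ($S{\left(K,W \right)} = \left(\frac{3 + W}{6 + W} + K\right)^{2} = \left(K + \frac{3 + W}{6 + W}\right)^{2}$)
$-5457 - S{\left(\frac{1}{116},3 A{\left(-4,1 \right)} \right)} = -5457 - \frac{\left(3 + 3 \cdot 3 + \frac{6 + 3 \cdot 3}{116}\right)^{2}}{\left(6 + 3 \cdot 3\right)^{2}} = -5457 - \frac{\left(3 + 9 + \frac{6 + 9}{116}\right)^{2}}{\left(6 + 9\right)^{2}} = -5457 - \frac{\left(3 + 9 + \frac{1}{116} \cdot 15\right)^{2}}{225} = -5457 - \frac{\left(3 + 9 + \frac{15}{116}\right)^{2}}{225} = -5457 - \frac{\left(\frac{1407}{116}\right)^{2}}{225} = -5457 - \frac{1}{225} \cdot \frac{1979649}{13456} = -5457 - \frac{219961}{336400} = - \frac{1835954761}{336400}$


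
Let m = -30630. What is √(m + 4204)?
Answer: I*√26426 ≈ 162.56*I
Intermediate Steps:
√(m + 4204) = √(-30630 + 4204) = √(-26426) = I*√26426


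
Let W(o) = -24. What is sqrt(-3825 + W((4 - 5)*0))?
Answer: I*sqrt(3849) ≈ 62.04*I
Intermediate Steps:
sqrt(-3825 + W((4 - 5)*0)) = sqrt(-3825 - 24) = sqrt(-3849) = I*sqrt(3849)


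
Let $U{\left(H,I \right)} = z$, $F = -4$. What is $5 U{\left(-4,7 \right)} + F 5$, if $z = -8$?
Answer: $-60$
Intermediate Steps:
$U{\left(H,I \right)} = -8$
$5 U{\left(-4,7 \right)} + F 5 = 5 \left(-8\right) - 20 = -40 - 20 = -60$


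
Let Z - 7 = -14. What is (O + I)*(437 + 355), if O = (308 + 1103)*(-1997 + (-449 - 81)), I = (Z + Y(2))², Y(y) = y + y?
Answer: -2823945696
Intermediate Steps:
Z = -7 (Z = 7 - 14 = -7)
Y(y) = 2*y
I = 9 (I = (-7 + 2*2)² = (-7 + 4)² = (-3)² = 9)
O = -3565597 (O = 1411*(-1997 - 530) = 1411*(-2527) = -3565597)
(O + I)*(437 + 355) = (-3565597 + 9)*(437 + 355) = -3565588*792 = -2823945696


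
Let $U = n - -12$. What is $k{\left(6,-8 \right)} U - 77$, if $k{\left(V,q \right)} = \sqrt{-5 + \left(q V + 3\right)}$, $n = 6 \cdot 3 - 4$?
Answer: $-77 + 130 i \sqrt{2} \approx -77.0 + 183.85 i$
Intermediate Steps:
$n = 14$ ($n = 18 - 4 = 14$)
$U = 26$ ($U = 14 - -12 = 14 + 12 = 26$)
$k{\left(V,q \right)} = \sqrt{-2 + V q}$ ($k{\left(V,q \right)} = \sqrt{-5 + \left(V q + 3\right)} = \sqrt{-5 + \left(3 + V q\right)} = \sqrt{-2 + V q}$)
$k{\left(6,-8 \right)} U - 77 = \sqrt{-2 + 6 \left(-8\right)} 26 - 77 = \sqrt{-2 - 48} \cdot 26 - 77 = \sqrt{-50} \cdot 26 - 77 = 5 i \sqrt{2} \cdot 26 - 77 = 130 i \sqrt{2} - 77 = -77 + 130 i \sqrt{2}$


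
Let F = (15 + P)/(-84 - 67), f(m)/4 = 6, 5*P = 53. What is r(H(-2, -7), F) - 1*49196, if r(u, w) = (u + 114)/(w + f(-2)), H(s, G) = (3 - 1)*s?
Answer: -442525691/8996 ≈ -49191.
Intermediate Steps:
P = 53/5 (P = (1/5)*53 = 53/5 ≈ 10.600)
f(m) = 24 (f(m) = 4*6 = 24)
H(s, G) = 2*s
F = -128/755 (F = (15 + 53/5)/(-84 - 67) = (128/5)/(-151) = (128/5)*(-1/151) = -128/755 ≈ -0.16954)
r(u, w) = (114 + u)/(24 + w) (r(u, w) = (u + 114)/(w + 24) = (114 + u)/(24 + w))
r(H(-2, -7), F) - 1*49196 = (114 + 2*(-2))/(24 - 128/755) - 1*49196 = (114 - 4)/(17992/755) - 49196 = (755/17992)*110 - 49196 = 41525/8996 - 49196 = -442525691/8996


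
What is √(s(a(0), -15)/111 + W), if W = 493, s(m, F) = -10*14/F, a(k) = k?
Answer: 11*√50209/111 ≈ 22.206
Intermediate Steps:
s(m, F) = -140/F (s(m, F) = -10*14/F = -140/F)
√(s(a(0), -15)/111 + W) = √(-140/(-15)/111 + 493) = √(-140*(-1/15)*(1/111) + 493) = √((28/3)*(1/111) + 493) = √(28/333 + 493) = √(164197/333) = 11*√50209/111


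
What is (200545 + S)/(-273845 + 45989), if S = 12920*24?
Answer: -510625/227856 ≈ -2.2410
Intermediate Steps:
S = 310080
(200545 + S)/(-273845 + 45989) = (200545 + 310080)/(-273845 + 45989) = 510625/(-227856) = 510625*(-1/227856) = -510625/227856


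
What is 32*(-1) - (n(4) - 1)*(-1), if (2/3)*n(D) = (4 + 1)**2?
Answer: 9/2 ≈ 4.5000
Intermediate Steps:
n(D) = 75/2 (n(D) = 3*(4 + 1)**2/2 = (3/2)*5**2 = (3/2)*25 = 75/2)
32*(-1) - (n(4) - 1)*(-1) = 32*(-1) - (75/2 - 1)*(-1) = -32 - 73*(-1)/2 = -32 - 1*(-73/2) = -32 + 73/2 = 9/2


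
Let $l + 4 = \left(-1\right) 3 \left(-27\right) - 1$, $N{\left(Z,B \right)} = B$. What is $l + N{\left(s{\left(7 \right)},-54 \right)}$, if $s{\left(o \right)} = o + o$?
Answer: $22$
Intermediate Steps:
$s{\left(o \right)} = 2 o$
$l = 76$ ($l = -4 - \left(1 - \left(-1\right) 3 \left(-27\right)\right) = -4 - -80 = -4 + \left(81 - 1\right) = -4 + 80 = 76$)
$l + N{\left(s{\left(7 \right)},-54 \right)} = 76 - 54 = 22$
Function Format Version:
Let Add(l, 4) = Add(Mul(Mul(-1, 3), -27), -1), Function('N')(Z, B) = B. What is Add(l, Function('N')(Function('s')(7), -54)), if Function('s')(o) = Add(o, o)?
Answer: 22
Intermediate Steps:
Function('s')(o) = Mul(2, o)
l = 76 (l = Add(-4, Add(Mul(Mul(-1, 3), -27), -1)) = Add(-4, Add(Mul(-3, -27), -1)) = Add(-4, Add(81, -1)) = Add(-4, 80) = 76)
Add(l, Function('N')(Function('s')(7), -54)) = Add(76, -54) = 22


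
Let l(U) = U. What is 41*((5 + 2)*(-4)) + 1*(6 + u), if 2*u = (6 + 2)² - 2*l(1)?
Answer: -1111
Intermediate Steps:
u = 31 (u = ((6 + 2)² - 2*1)/2 = (8² - 2)/2 = (64 - 2)/2 = (½)*62 = 31)
41*((5 + 2)*(-4)) + 1*(6 + u) = 41*((5 + 2)*(-4)) + 1*(6 + 31) = 41*(7*(-4)) + 1*37 = 41*(-28) + 37 = -1148 + 37 = -1111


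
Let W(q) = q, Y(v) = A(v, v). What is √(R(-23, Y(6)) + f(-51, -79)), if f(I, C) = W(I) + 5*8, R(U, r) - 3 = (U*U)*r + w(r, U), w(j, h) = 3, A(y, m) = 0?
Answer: I*√5 ≈ 2.2361*I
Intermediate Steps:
Y(v) = 0
R(U, r) = 6 + r*U² (R(U, r) = 3 + ((U*U)*r + 3) = 3 + (U²*r + 3) = 3 + (r*U² + 3) = 3 + (3 + r*U²) = 6 + r*U²)
f(I, C) = 40 + I (f(I, C) = I + 5*8 = I + 40 = 40 + I)
√(R(-23, Y(6)) + f(-51, -79)) = √((6 + 0*(-23)²) + (40 - 51)) = √((6 + 0*529) - 11) = √((6 + 0) - 11) = √(6 - 11) = √(-5) = I*√5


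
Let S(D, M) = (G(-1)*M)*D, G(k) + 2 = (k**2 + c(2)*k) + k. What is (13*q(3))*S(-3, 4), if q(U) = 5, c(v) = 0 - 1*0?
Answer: 1560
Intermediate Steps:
c(v) = 0 (c(v) = 0 + 0 = 0)
G(k) = -2 + k + k**2 (G(k) = -2 + ((k**2 + 0*k) + k) = -2 + ((k**2 + 0) + k) = -2 + (k**2 + k) = -2 + (k + k**2) = -2 + k + k**2)
S(D, M) = -2*D*M (S(D, M) = ((-2 - 1 + (-1)**2)*M)*D = ((-2 - 1 + 1)*M)*D = (-2*M)*D = -2*D*M)
(13*q(3))*S(-3, 4) = (13*5)*(-2*(-3)*4) = 65*24 = 1560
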